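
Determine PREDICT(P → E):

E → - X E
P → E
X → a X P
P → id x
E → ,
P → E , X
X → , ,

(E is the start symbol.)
PREDICT(P → E) = (FIRST(RHS) \ {ε}) ∪ (FOLLOW(P) if ε ∈ FIRST(RHS), i.e. RHS ⇒* ε)
FIRST(E) = { ',', '-' }
FIRST(E) = { ',', '-' }
ε ∉ FIRST(E), so FOLLOW(P) is not added.
PREDICT(P → E) = { ',', '-' }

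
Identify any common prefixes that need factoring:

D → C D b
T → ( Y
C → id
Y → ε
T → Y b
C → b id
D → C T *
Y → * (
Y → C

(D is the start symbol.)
Yes, D has productions with common prefix 'C'

Left-factoring is needed when two productions for the same non-terminal
share a common prefix on the right-hand side.

Productions for D:
  D → C D b
  D → C T *
Productions for T:
  T → ( Y
  T → Y b
Productions for C:
  C → id
  C → b id
Productions for Y:
  Y → ε
  Y → * (
  Y → C

Found common prefix 'C' in productions for D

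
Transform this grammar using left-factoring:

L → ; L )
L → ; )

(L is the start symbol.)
Left-factoring transforms A → αβ₁ | αβ₂ into A → αA' and A' → β₁ | β₂
(α is the longest common prefix among the alternatives). Repeat until
no nonterminal has two alternatives with a common prefix.

Round 1: L has alternatives sharing prefix ';'. Introduce L': L → ; L'
  Add: L' → L )
  Add: L' → )

No remaining common prefixes — done.

Resulting grammar:
L → ; L'
L' → L )
L' → )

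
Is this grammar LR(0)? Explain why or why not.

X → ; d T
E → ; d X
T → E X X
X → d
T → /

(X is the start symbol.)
Yes, the grammar is LR(0)

Augment with X' → X and build the canonical LR(0) collection (I0 = CLOSURE({[X' → . X]}), then GOTO on every symbol after a dot until no new states appear). It has 13 states:
  I0: { [X → . ; d T], [X → . d], [X' → . X] }  — shift
  I1: { [X → ; . d T] }  — shift
  I2: { [X' → X .] }  — accept
  I3: { [X → d .] }  — reduce
  I4: { [E → . ; d X], [T → . /], [T → . E X X], [X → ; d . T] }  — shift
  I5: { [T → / .] }  — reduce
  I6: { [E → ; . d X] }  — shift
  I7: { [T → E . X X], [X → . ; d T], [X → . d] }  — shift
  I8: { [X → ; d T .] }  — reduce
  I9: { [T → E X . X], [X → . ; d T], [X → . d] }  — shift
  I10: { [T → E X X .] }  — reduce
  I11: { [E → ; d . X], [X → . ; d T], [X → . d] }  — shift
  I12: { [E → ; d X .] }  — reduce

Every state is either a pure shift/goto state or contains exactly one complete item and nothing to shift — no conflicts. The grammar is LR(0).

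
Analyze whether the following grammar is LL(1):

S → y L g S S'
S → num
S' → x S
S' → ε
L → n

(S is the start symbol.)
No. Predict set conflict for S': { 'x' }

A grammar is LL(1) if for each non-terminal N with multiple productions, the predict sets of those productions are pairwise disjoint, where PREDICT(N → α) = (FIRST(α) \ {ε}) ∪ (FOLLOW(N) if α ⇒* ε).

Relevant sets:
  FOLLOW(S') = { $, 'x' }

For S:
  PREDICT(S → y L g S S') = { 'y' }
  PREDICT(S → num) = { 'num' }
For S':
  PREDICT(S' → x S) = { 'x' }
  PREDICT(S' → ε) = { $, 'x' }
L has a single production, so nothing to check there.

Conflict found: Predict set conflict for S': { 'x' }
The grammar is NOT LL(1).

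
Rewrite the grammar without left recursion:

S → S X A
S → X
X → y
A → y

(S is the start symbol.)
S is directly left-recursive. The standard transformation for
  A → A α₁ | ... | A α_m | β₁ | ... | β_n
is
  A  → β₁ A' | ... | β_n A'
  A' → α₁ A' | ... | α_m A' | ε

S → X becomes S → X S'
S → S X A becomes S' → X A S'
Add S' → ε

Productions for other non-terminals are unchanged:
  X → y
  A → y

Resulting grammar:
S → X S'
S' → X A S'
S' → ε
X → y
A → y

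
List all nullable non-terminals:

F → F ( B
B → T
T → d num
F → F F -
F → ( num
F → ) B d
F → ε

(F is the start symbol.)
{ 'F' }

ε-productions: F → ε
So F is immediately nullable.
No further non-terminal can be added: every production for the remaining non-terminals contains a terminal or a non-nullable non-terminal.
Nullable = { 'F' }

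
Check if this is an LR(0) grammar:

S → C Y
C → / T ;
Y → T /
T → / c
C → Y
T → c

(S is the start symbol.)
No. Reduce-reduce conflict: [T → / c .] and [T → c .]

Augment with S' → S and build the canonical LR(0) collection (I0 = CLOSURE({[S' → . S]}), then GOTO on every symbol after a dot until no new states appear). It has 14 states:
  I0: { [C → . / T ;], [C → . Y], [S → . C Y], [S' → . S], [T → . / c], [T → . c], [Y → . T /] }  — shift
  I1: { [C → / . T ;], [T → . / c], [T → . c], [T → / . c] }  — shift
  I2: { [S → C . Y], [T → . / c], [T → . c], [Y → . T /] }  — shift
  I3: { [S' → S .] }  — accept
  I4: { [Y → T . /] }  — shift
  I5: { [C → Y .] }  — reduce
  I6: { [T → c .] }  — reduce
  I7: { [Y → T / .] }  — reduce
  I8: { [T → / . c] }  — shift
  I9: { [S → C Y .] }  — reduce
  I10: { [T → / c .] }  — reduce
  I11: { [C → / T . ;] }  — shift
  I12: { [T → / c .], [T → c .] }  — 2 reduces
  I13: { [C → / T ; .] }  — reduce

Conflict in state I12:
  Reduce-reduce conflict: [T → / c .] and [T → c .]
So the grammar is NOT LR(0).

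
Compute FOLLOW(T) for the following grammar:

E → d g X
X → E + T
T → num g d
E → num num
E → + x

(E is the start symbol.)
{ $, '+' }

In X → E + T: T is at the end, add FOLLOW(X)

The FOLLOW sets referred to above (computed the same way, to a fixed point):
  FOLLOW(X) = { $, '+' }

Taking the union: FOLLOW(T) = { $, '+' }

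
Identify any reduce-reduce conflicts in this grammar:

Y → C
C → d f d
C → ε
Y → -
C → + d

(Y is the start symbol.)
Augment with Y' → Y and build the canonical LR(0) collection (I0 = CLOSURE({[Y' → . Y]}), then GOTO on every symbol after a dot until no new states appear). It has 9 states:
  I0: { [C → . + d], [C → . d f d], [C → .], [Y → . -], [Y → . C], [Y' → . Y] }  — shift, reduce
  I1: { [C → + . d] }  — shift
  I2: { [Y → - .] }  — reduce
  I3: { [Y → C .] }  — reduce
  I4: { [Y' → Y .] }  — accept
  I5: { [C → d . f d] }  — shift
  I6: { [C → d f . d] }  — shift
  I7: { [C → d f d .] }  — reduce
  I8: { [C → + d .] }  — reduce

No state contains more than one complete item.

Answer: No reduce-reduce conflicts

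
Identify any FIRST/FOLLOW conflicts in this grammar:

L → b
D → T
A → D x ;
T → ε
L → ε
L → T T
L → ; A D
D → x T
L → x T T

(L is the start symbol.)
Nullable non-terminals: D, L, T.
FIRST sets used below: FIRST(T) = { ε }

D: nullable alternative(s) D → T; FOLLOW(D) = { $, 'x' }
  D → T: FIRST \ {ε} = { } — this is the only nullable alternative, skip
  D → x T: FIRST \ {ε} = { 'x' } — overlaps FOLLOW(D) on { 'x' }: CONFLICT

L: nullable alternative(s) L → ε, L → T T; FOLLOW(L) = { $ }
  L → b: FIRST \ {ε} = { 'b' } — disjoint from FOLLOW(L)
  L → ε: FIRST \ {ε} = { } — disjoint from FOLLOW(L)
  L → T T: FIRST \ {ε} = { } — disjoint from FOLLOW(L)
  L → ; A D: FIRST \ {ε} = { ';' } — disjoint from FOLLOW(L)
  L → x T T: FIRST \ {ε} = { 'x' } — disjoint from FOLLOW(L)
T has a nullable alternative but only one production, so nothing to check.

A has no nullable alternative, so no FIRST/FOLLOW check is needed there.

So the grammar has 1 FIRST/FOLLOW conflict (marked CONFLICT above).

Answer: Yes. D → x T with FOLLOW(D) on { 'x' }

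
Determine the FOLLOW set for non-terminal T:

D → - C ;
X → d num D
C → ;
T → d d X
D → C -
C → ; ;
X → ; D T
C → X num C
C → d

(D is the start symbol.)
{ 'num' }

In X → ; D T: T is at the end, add FOLLOW(X)

The FOLLOW sets referred to above (computed the same way, to a fixed point):
  FOLLOW(X) = { 'num' }

Taking the union: FOLLOW(T) = { 'num' }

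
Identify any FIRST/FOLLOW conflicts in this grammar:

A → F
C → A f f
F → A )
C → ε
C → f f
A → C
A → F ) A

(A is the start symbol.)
Yes. A → F with FOLLOW(A) on { ')', 'f' }; A → F ')' A with FOLLOW(A) on { ')', 'f' }; C → A f f with FOLLOW(C) on { ')', 'f' }; C → f f with FOLLOW(C) on { 'f' }

Nullable non-terminals: A, C.
FIRST sets used below: FIRST(F) = { ')', 'f' }, FIRST(C) = { ')', 'f', ε }, FIRST(A) = { ')', 'f', ε }

A: nullable alternative(s) A → C; FOLLOW(A) = { $, ')', 'f' }
  A → F: FIRST \ {ε} = { ')', 'f' } — overlaps FOLLOW(A) on { ')', 'f' }: CONFLICT
  A → C: FIRST \ {ε} = { ')', 'f' } — this is the only nullable alternative, skip
  A → F ) A: FIRST \ {ε} = { ')', 'f' } — overlaps FOLLOW(A) on { ')', 'f' }: CONFLICT

C: nullable alternative(s) C → ε; FOLLOW(C) = { $, ')', 'f' }
  C → A f f: FIRST \ {ε} = { ')', 'f' } — overlaps FOLLOW(C) on { ')', 'f' }: CONFLICT
  C → ε: FIRST \ {ε} = { } — this is the only nullable alternative, skip
  C → f f: FIRST \ {ε} = { 'f' } — overlaps FOLLOW(C) on { 'f' }: CONFLICT

F has no nullable alternative, so no FIRST/FOLLOW check is needed there.

So the grammar has 4 FIRST/FOLLOW conflicts (marked CONFLICT above).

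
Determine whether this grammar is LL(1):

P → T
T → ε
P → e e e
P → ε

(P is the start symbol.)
Relevant sets:
  FIRST(T) = { ε }
  FOLLOW(P) = { $ }

For P:
  PREDICT(P → T) = { $ }
  PREDICT(P → e e e) = { 'e' }
  PREDICT(P → ε) = { $ }
T has a single production, so nothing to check there.

Conflict found: Predict set conflict for P: { $ }
The grammar is NOT LL(1).

Answer: No. Predict set conflict for P: { $ }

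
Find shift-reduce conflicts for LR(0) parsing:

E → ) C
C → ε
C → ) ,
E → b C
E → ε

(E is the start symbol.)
A shift-reduce conflict occurs when an LR(0) state has both:
  - a complete (reduce) item [A → α .] (dot at the end), and
  - a shift item [B → β . c γ] (dot before a terminal).

Augment with E' → E and build the canonical LR(0) collection (I0 = CLOSURE({[E' → . E]}), then GOTO on every symbol after a dot until no new states appear). It has 8 states:
  I0: { [E → . ) C], [E → . b C], [E → .], [E' → . E] }  — shift, reduce
  I1: { [C → . ) ,], [C → .], [E → ) . C] }  — shift, reduce
  I2: { [E' → E .] }  — accept
  I3: { [C → . ) ,], [C → .], [E → b . C] }  — shift, reduce
  I4: { [C → ) . ,] }  — shift
  I5: { [E → b C .] }  — reduce
  I6: { [C → ) , .] }  — reduce
  I7: { [E → ) C .] }  — reduce

I0 contains reduce item [E → .] and shift items [E → . ) C], [E → . b C] — shift-reduce conflict.
I1 contains reduce item [C → .] and shift item [C → . ) ,] — shift-reduce conflict.
I3 contains reduce item [C → .] and shift item [C → . ) ,] — shift-reduce conflict.

Answer: Yes — I0: [E → .] vs [E → . ) C]; I1: [C → .] vs [C → . ) ,]; I3: [C → .] vs [C → . ) ,]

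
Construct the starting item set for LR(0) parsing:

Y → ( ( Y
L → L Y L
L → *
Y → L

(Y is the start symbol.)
{ [L → . *], [L → . L Y L], [Y → . ( ( Y], [Y → . L], [Y' → . Y] }

First, augment the grammar with Y' → Y
I₀ = CLOSURE({ [Y' → . Y] }):
  [Y' → . Y] has the dot before Y: add [Y → . ( ( Y], [Y → . L]
  [Y → . L] has the dot before L: add [L → . L Y L], [L → . *]
No further items can be added.

I₀ = { [L → . *], [L → . L Y L], [Y → . ( ( Y], [Y → . L], [Y' → . Y] }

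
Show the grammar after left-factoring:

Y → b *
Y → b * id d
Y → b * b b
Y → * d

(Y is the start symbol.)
Y → b * Y'
Y' → ε
Y' → id d
Y' → b b
Y → * d

Left-factoring transforms A → αβ₁ | αβ₂ into A → αA' and A' → β₁ | β₂
(α is the longest common prefix among the alternatives). Repeat until
no nonterminal has two alternatives with a common prefix.

Round 1: Y has alternatives sharing prefix 'b *'. Introduce Y': Y → b * Y'
  Add: Y' → ε
  Add: Y' → id d
  Add: Y' → b b

No remaining common prefixes — done.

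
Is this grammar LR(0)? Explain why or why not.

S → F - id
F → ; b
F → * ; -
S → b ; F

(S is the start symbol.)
Yes, the grammar is LR(0)

A grammar is LR(0) if no state in the canonical LR(0) collection has:
  - both a shift item (dot before a terminal) and a complete item (shift-reduce conflict), or
  - two or more complete items (reduce-reduce conflict; the accept item [S' → S .] counts as a complete item here).

Augment with S' → S and build the canonical LR(0) collection (I0 = CLOSURE({[S' → . S]}), then GOTO on every symbol after a dot until no new states appear). It has 13 states:
  I0: { [F → . * ; -], [F → . ; b], [S → . F - id], [S → . b ; F], [S' → . S] }  — shift
  I1: { [F → * . ; -] }  — shift
  I2: { [F → ; . b] }  — shift
  I3: { [S → F . - id] }  — shift
  I4: { [S' → S .] }  — accept
  I5: { [S → b . ; F] }  — shift
  I6: { [F → . * ; -], [F → . ; b], [S → b ; . F] }  — shift
  I7: { [S → b ; F .] }  — reduce
  I8: { [S → F - . id] }  — shift
  I9: { [S → F - id .] }  — reduce
  I10: { [F → ; b .] }  — reduce
  I11: { [F → * ; . -] }  — shift
  I12: { [F → * ; - .] }  — reduce

Every state is either a pure shift/goto state or contains exactly one complete item and nothing to shift — no conflicts. The grammar is LR(0).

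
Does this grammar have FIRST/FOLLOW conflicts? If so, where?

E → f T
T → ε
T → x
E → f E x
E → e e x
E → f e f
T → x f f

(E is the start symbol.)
Yes. T → x with FOLLOW(T) on { 'x' }; T → x f f with FOLLOW(T) on { 'x' }

Nullable non-terminals: T.

T: nullable alternative(s) T → ε; FOLLOW(T) = { $, 'x' }
  T → ε: FIRST \ {ε} = { } — this is the only nullable alternative, skip
  T → x: FIRST \ {ε} = { 'x' } — overlaps FOLLOW(T) on { 'x' }: CONFLICT
  T → x f f: FIRST \ {ε} = { 'x' } — overlaps FOLLOW(T) on { 'x' }: CONFLICT

E has no nullable alternative, so no FIRST/FOLLOW check is needed there.

So the grammar has 2 FIRST/FOLLOW conflicts (marked CONFLICT above).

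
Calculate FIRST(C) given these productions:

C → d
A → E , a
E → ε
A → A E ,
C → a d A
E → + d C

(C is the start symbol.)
To compute FIRST(C), examine every production with C on the left-hand side, reading each right-hand side left to right until a non-nullable symbol is reached.

From C → d:
  - d is a terminal: add 'd' and stop
From C → a d A:
  - a is a terminal: add 'a' and stop

Collecting: FIRST(C) = { 'a', 'd' }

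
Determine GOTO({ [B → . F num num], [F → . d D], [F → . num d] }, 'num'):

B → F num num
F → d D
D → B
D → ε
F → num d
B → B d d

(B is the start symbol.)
GOTO(I, 'num') = CLOSURE({ [A → αX.β] : [A → α.Xβ] ∈ I, X = 'num' })

Items with dot before 'num', with the dot advanced:
  [F → . num d] → [F → num . d]
Closure adds nothing (no advanced item has the dot before a non-terminal).

GOTO = { [F → num . d] }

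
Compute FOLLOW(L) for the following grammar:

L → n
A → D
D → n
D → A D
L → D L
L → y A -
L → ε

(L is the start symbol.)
L is the start symbol, so $ ∈ FOLLOW(L).
In L → D L: L is at the end; this adds FOLLOW(L) to itself — nothing new

Taking the union: FOLLOW(L) = { $ }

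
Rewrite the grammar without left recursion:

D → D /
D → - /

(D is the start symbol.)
D is directly left-recursive. The standard transformation for
  A → A α₁ | ... | A α_m | β₁ | ... | β_n
is
  A  → β₁ A' | ... | β_n A'
  A' → α₁ A' | ... | α_m A' | ε

D → - / becomes D → - / D'
D → D / becomes D' → / D'
Add D' → ε

Resulting grammar:
D → - / D'
D' → / D'
D' → ε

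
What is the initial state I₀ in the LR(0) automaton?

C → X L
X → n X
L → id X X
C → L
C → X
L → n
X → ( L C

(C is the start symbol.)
{ [C → . L], [C → . X L], [C → . X], [C' → . C], [L → . id X X], [L → . n], [X → . ( L C], [X → . n X] }

First, augment the grammar with C' → C
I₀ = CLOSURE({ [C' → . C] }):
  [C' → . C] has the dot before C: add [C → . X L], [C → . L], [C → . X]
  [C → . X L] has the dot before X: add [X → . n X], [X → . ( L C]
  [C → . L] has the dot before L: add [L → . id X X], [L → . n]
No further items can be added.

I₀ = { [C → . L], [C → . X L], [C → . X], [C' → . C], [L → . id X X], [L → . n], [X → . ( L C], [X → . n X] }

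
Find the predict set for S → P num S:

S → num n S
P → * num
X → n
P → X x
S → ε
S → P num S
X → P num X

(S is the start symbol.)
{ '*', 'n' }

PREDICT(S → P num S) = (FIRST(RHS) \ {ε}) ∪ (FOLLOW(S) if ε ∈ FIRST(RHS), i.e. RHS ⇒* ε)
FIRST(P) = { '*', 'n' }
FIRST(P num S) = { '*', 'n' }
ε ∉ FIRST(P num S), so FOLLOW(S) is not added.
PREDICT(S → P num S) = { '*', 'n' }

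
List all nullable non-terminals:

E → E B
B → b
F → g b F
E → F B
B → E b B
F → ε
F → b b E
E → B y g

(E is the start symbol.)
A non-terminal is nullable if it can derive ε (the empty string): either it has an ε-production, or it has a production whose right-hand side consists entirely of nullable non-terminals.

ε-productions: F → ε
So F is immediately nullable.
No further non-terminal can be added: every production for the remaining non-terminals contains a terminal or a non-nullable non-terminal.
Nullable = { 'F' }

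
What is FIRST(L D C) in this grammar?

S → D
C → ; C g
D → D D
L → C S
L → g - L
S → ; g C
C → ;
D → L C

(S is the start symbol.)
FIRST sets of the non-terminals involved (from the grammar, by fixed-point iteration):
  FIRST(L) = { ';', 'g' }

To compute FIRST(L D C), process the symbols left to right:
Symbol L is a non-terminal. Add FIRST(L) \ {ε} = { ';', 'g' }
L is not nullable (ε ∉ FIRST(L)), so stop here.
FIRST(L D C) = { ';', 'g' }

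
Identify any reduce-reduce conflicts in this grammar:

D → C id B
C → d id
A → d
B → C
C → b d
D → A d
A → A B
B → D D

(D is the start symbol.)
Yes — I14: [A → d .] vs [D → A d .]

A reduce-reduce conflict occurs when an LR(0) state has two complete items [A → α .] and [B → β .] — both call for a reduction, and with no lookahead the parser cannot choose between them.

Augment with D' → D and build the canonical LR(0) collection (I0 = CLOSURE({[D' → . D]}), then GOTO on every symbol after a dot until no new states appear). It has 15 states:
  I0: { [A → . A B], [A → . d], [C → . b d], [C → . d id], [D → . A d], [D → . C id B], [D' → . D] }  — shift
  I1: { [A → . A B], [A → . d], [A → A . B], [B → . C], [B → . D D], [C → . b d], [C → . d id], [D → . A d], [D → . C id B], [D → A . d] }  — shift
  I2: { [D → C . id B] }  — shift
  I3: { [D' → D .] }  — accept
  I4: { [C → b . d] }  — shift
  I5: { [A → d .], [C → d . id] }  — shift, reduce
  I6: { [C → d id .] }  — reduce
  I7: { [C → b d .] }  — reduce
  I8: { [A → . A B], [A → . d], [B → . C], [B → . D D], [C → . b d], [C → . d id], [D → . A d], [D → . C id B], [D → C id . B] }  — shift
  I9: { [D → C id B .] }  — reduce
  I10: { [B → C .], [D → C . id B] }  — shift, reduce
  I11: { [A → . A B], [A → . d], [B → D . D], [C → . b d], [C → . d id], [D → . A d], [D → . C id B] }  — shift
  I12: { [B → D D .] }  — reduce
  I13: { [A → A B .] }  — reduce
  I14: { [A → d .], [C → d . id], [D → A d .] }  — shift, 2 reduces

I14 contains complete items [A → d .], [D → A d .] — reduce-reduce conflict.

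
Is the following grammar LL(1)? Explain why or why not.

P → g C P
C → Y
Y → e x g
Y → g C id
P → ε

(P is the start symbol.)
A grammar is LL(1) if for each non-terminal N with multiple productions, the predict sets of those productions are pairwise disjoint, where PREDICT(N → α) = (FIRST(α) \ {ε}) ∪ (FOLLOW(N) if α ⇒* ε).

Relevant sets:
  FOLLOW(P) = { $ }

For P:
  PREDICT(P → g C P) = { 'g' }
  PREDICT(P → ε) = { $ }
For Y:
  PREDICT(Y → e x g) = { 'e' }
  PREDICT(Y → g C id) = { 'g' }
C has a single production, so nothing to check there.

All predict sets are disjoint. The grammar IS LL(1).

Answer: Yes, the grammar is LL(1).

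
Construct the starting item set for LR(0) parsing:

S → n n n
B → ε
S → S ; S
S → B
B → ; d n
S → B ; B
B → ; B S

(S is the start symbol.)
{ [B → . ; B S], [B → . ; d n], [B → .], [S → . B ; B], [S → . B], [S → . S ; S], [S → . n n n], [S' → . S] }

First, augment the grammar with S' → S
I₀ = CLOSURE({ [S' → . S] }):
  [S' → . S] has the dot before S: add [S → . n n n], [S → . S ; S], [S → . B], [S → . B ; B]
  [S → . B] has the dot before B: add [B → .], [B → . ; d n], [B → . ; B S]
No further items can be added.

I₀ = { [B → . ; B S], [B → . ; d n], [B → .], [S → . B ; B], [S → . B], [S → . S ; S], [S → . n n n], [S' → . S] }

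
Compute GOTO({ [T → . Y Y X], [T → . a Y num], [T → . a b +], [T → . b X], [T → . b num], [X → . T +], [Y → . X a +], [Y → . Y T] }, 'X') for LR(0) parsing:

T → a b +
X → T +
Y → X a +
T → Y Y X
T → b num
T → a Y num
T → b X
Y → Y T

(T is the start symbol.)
GOTO(I, 'X') = CLOSURE({ [A → αX.β] : [A → α.Xβ] ∈ I, X = 'X' })

Items with dot before 'X', with the dot advanced:
  [Y → . X a +] → [Y → X . a +]
Closure adds nothing (no advanced item has the dot before a non-terminal).

GOTO = { [Y → X . a +] }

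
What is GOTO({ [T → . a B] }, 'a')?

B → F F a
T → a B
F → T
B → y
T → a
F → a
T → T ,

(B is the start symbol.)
{ [B → . F F a], [B → . y], [F → . T], [F → . a], [T → . T ,], [T → . a B], [T → . a], [T → a . B] }

GOTO(I, 'a') = CLOSURE({ [A → αX.β] : [A → α.Xβ] ∈ I, X = 'a' })

Items with dot before 'a', with the dot advanced:
  [T → . a B] → [T → a . B]
Closure of the advanced items:
  [T → a . B] has the dot before B: add [B → . F F a], [B → . y]
  [B → . F F a] has the dot before F: add [F → . T], [F → . a]
  [F → . T] has the dot before T: add [T → . a B], [T → . a], [T → . T ,]

GOTO = { [B → . F F a], [B → . y], [F → . T], [F → . a], [T → . T ,], [T → . a B], [T → . a], [T → a . B] }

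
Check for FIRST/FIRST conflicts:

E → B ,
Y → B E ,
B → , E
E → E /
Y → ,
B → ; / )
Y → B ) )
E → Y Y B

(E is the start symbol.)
A FIRST/FIRST conflict occurs when two productions N → α and N → β for the same non-terminal have FIRST(α) ∩ FIRST(β) ≠ ∅ (with ε ∈ FIRST of a nullable right-hand side, so two nullable alternatives also conflict).

FIRST sets of the non-terminals at (or reachable through a nullable prefix from) the front of some alternative:
  FIRST(B) = { ',', ';' }
  FIRST(E) = { ',', ';' }
  FIRST(Y) = { ',', ';' }

Productions for E:
  E → B ,: FIRST = { ',', ';' }
  E → E /: FIRST = { ',', ';' }
  E → Y Y B: FIRST = { ',', ';' }
Productions for Y:
  Y → B E ,: FIRST = { ',', ';' }
  Y → ,: FIRST = { ',' }
  Y → B ) ): FIRST = { ',', ';' }
Productions for B:
  B → , E: FIRST = { ',' }
  B → ; / ): FIRST = { ';' }

Conflict for E: E → B , and E → E /
  Overlap: { ',', ';' }
Conflict for E: E → B , and E → Y Y B
  Overlap: { ',', ';' }
Conflict for E: E → E / and E → Y Y B
  Overlap: { ',', ';' }
Conflict for Y: Y → B E , and Y → ,
  Overlap: { ',' }
Conflict for Y: Y → B E , and Y → B ) )
  Overlap: { ',', ';' }
Conflict for Y: Y → , and Y → B ) )
  Overlap: { ',' }

Answer: Yes. E → B ',' / E → E '/' on { ',', ';' }; E → B ',' / E → Y Y B on { ',', ';' }; E → E '/' / E → Y Y B on { ',', ';' }; Y → B E ',' / Y → ',' on { ',' }; Y → B E ',' / Y → B ')' ')' on { ',', ';' }; Y → ',' / Y → B ')' ')' on { ',' }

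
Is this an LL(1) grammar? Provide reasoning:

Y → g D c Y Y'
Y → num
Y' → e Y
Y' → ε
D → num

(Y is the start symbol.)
A grammar is LL(1) if for each non-terminal N with multiple productions, the predict sets of those productions are pairwise disjoint, where PREDICT(N → α) = (FIRST(α) \ {ε}) ∪ (FOLLOW(N) if α ⇒* ε).

Relevant sets:
  FOLLOW(Y') = { $, 'e' }

For Y:
  PREDICT(Y → g D c Y Y') = { 'g' }
  PREDICT(Y → num) = { 'num' }
For Y':
  PREDICT(Y' → e Y) = { 'e' }
  PREDICT(Y' → ε) = { $, 'e' }
D has a single production, so nothing to check there.

Conflict found: Predict set conflict for Y': { 'e' }
The grammar is NOT LL(1).

Answer: No. Predict set conflict for Y': { 'e' }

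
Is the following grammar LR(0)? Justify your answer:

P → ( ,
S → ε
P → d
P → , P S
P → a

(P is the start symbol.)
Yes, the grammar is LR(0)

A grammar is LR(0) if no state in the canonical LR(0) collection has:
  - both a shift item (dot before a terminal) and a complete item (shift-reduce conflict), or
  - two or more complete items (reduce-reduce conflict; the accept item [P' → P .] counts as a complete item here).

Augment with P' → P and build the canonical LR(0) collection (I0 = CLOSURE({[P' → . P]}), then GOTO on every symbol after a dot until no new states appear). It has 9 states:
  I0: { [P → . ( ,], [P → . , P S], [P → . a], [P → . d], [P' → . P] }  — shift
  I1: { [P → ( . ,] }  — shift
  I2: { [P → , . P S], [P → . ( ,], [P → . , P S], [P → . a], [P → . d] }  — shift
  I3: { [P' → P .] }  — accept
  I4: { [P → a .] }  — reduce
  I5: { [P → d .] }  — reduce
  I6: { [P → , P . S], [S → .] }  — reduce
  I7: { [P → , P S .] }  — reduce
  I8: { [P → ( , .] }  — reduce

Every state is either a pure shift/goto state or contains exactly one complete item and nothing to shift — no conflicts. The grammar is LR(0).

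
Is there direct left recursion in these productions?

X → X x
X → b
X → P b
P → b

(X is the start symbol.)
Yes, X is left-recursive

Direct left recursion occurs when N → N α for some non-terminal N (the right-hand side begins with the left-hand side itself).

X → X x: LEFT RECURSIVE (starts with X)
X → b: starts with b
X → P b: starts with P
P → b: starts with b

The grammar has direct left recursion on: X.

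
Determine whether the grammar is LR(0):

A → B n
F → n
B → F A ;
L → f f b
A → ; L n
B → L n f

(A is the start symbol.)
Augment with A' → A and build the canonical LR(0) collection (I0 = CLOSURE({[A' → . A]}), then GOTO on every symbol after a dot until no new states appear). It has 17 states:
  I0: { [A → . ; L n], [A → . B n], [A' → . A], [B → . F A ;], [B → . L n f], [F → . n], [L → . f f b] }  — shift
  I1: { [A → ; . L n], [L → . f f b] }  — shift
  I2: { [A' → A .] }  — accept
  I3: { [A → B . n] }  — shift
  I4: { [A → . ; L n], [A → . B n], [B → . F A ;], [B → . L n f], [B → F . A ;], [F → . n], [L → . f f b] }  — shift
  I5: { [B → L . n f] }  — shift
  I6: { [L → f . f b] }  — shift
  I7: { [F → n .] }  — reduce
  I8: { [L → f f . b] }  — shift
  I9: { [L → f f b .] }  — reduce
  I10: { [B → L n . f] }  — shift
  I11: { [B → L n f .] }  — reduce
  I12: { [B → F A . ;] }  — shift
  I13: { [B → F A ; .] }  — reduce
  I14: { [A → B n .] }  — reduce
  I15: { [A → ; L . n] }  — shift
  I16: { [A → ; L n .] }  — reduce

Every state is either a pure shift/goto state or contains exactly one complete item and nothing to shift — no conflicts. The grammar is LR(0).

Answer: Yes, the grammar is LR(0)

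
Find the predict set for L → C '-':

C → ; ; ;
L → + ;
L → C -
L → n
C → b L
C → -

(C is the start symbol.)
{ '-', ';', 'b' }

PREDICT(L → C '-') = (FIRST(RHS) \ {ε}) ∪ (FOLLOW(L) if ε ∈ FIRST(RHS), i.e. RHS ⇒* ε)
FIRST(C) = { '-', ';', 'b' }
FIRST(C '-') = { '-', ';', 'b' }
ε ∉ FIRST(C '-'), so FOLLOW(L) is not added.
PREDICT(L → C '-') = { '-', ';', 'b' }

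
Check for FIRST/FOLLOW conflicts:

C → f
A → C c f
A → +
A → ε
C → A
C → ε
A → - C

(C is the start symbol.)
Nullable non-terminals: A, C.
FIRST sets used below: FIRST(C) = { '+', '-', 'c', 'f', ε }, FIRST(A) = { '+', '-', 'c', 'f', ε }

A: nullable alternative(s) A → ε; FOLLOW(A) = { $, 'c' }
  A → C c f: FIRST \ {ε} = { '+', '-', 'c', 'f' } — overlaps FOLLOW(A) on { 'c' }: CONFLICT
  A → +: FIRST \ {ε} = { '+' } — disjoint from FOLLOW(A)
  A → ε: FIRST \ {ε} = { } — this is the only nullable alternative, skip
  A → - C: FIRST \ {ε} = { '-' } — disjoint from FOLLOW(A)

C: nullable alternative(s) C → A, C → ε; FOLLOW(C) = { $, 'c' }
  C → f: FIRST \ {ε} = { 'f' } — disjoint from FOLLOW(C)
  C → A: FIRST \ {ε} = { '+', '-', 'c', 'f' } — overlaps FOLLOW(C) on { 'c' }: CONFLICT
  C → ε: FIRST \ {ε} = { } — disjoint from FOLLOW(C)

So the grammar has 2 FIRST/FOLLOW conflicts (marked CONFLICT above).

Answer: Yes. C → A with FOLLOW(C) on { 'c' }; A → C c f with FOLLOW(A) on { 'c' }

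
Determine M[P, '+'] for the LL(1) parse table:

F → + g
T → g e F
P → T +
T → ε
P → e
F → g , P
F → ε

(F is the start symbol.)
To find M[P, '+'], we find productions for P where '+' is in the predict set (PREDICT(N → α) = (FIRST(α) \ {ε}) ∪ (FOLLOW(N) if α ⇒* ε)).

Relevant sets:
  FIRST(T) = { 'g', ε }

P → T +: PREDICT = { '+', 'g' }
  '+' is in predict set, so this production goes in M[P, '+']
P → e: PREDICT = { 'e' }

M[P, '+'] = P → T +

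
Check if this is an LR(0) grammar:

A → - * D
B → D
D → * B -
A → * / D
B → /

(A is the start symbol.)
Augment with A' → A and build the canonical LR(0) collection (I0 = CLOSURE({[A' → . A]}), then GOTO on every symbol after a dot until no new states appear). It has 13 states:
  I0: { [A → . * / D], [A → . - * D], [A' → . A] }  — shift
  I1: { [A → * . / D] }  — shift
  I2: { [A → - . * D] }  — shift
  I3: { [A' → A .] }  — accept
  I4: { [A → - * . D], [D → . * B -] }  — shift
  I5: { [B → . /], [B → . D], [D → * . B -], [D → . * B -] }  — shift
  I6: { [A → - * D .] }  — reduce
  I7: { [B → / .] }  — reduce
  I8: { [D → * B . -] }  — shift
  I9: { [B → D .] }  — reduce
  I10: { [D → * B - .] }  — reduce
  I11: { [A → * / . D], [D → . * B -] }  — shift
  I12: { [A → * / D .] }  — reduce

Every state is either a pure shift/goto state or contains exactly one complete item and nothing to shift — no conflicts. The grammar is LR(0).

Answer: Yes, the grammar is LR(0)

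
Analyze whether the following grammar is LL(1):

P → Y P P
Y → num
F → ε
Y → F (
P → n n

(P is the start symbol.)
A grammar is LL(1) if for each non-terminal N with multiple productions, the predict sets of those productions are pairwise disjoint, where PREDICT(N → α) = (FIRST(α) \ {ε}) ∪ (FOLLOW(N) if α ⇒* ε).

Relevant sets:
  FIRST(Y) = { '(', 'num' }
  FIRST(F) = { ε }

For P:
  PREDICT(P → Y P P) = { '(', 'num' }
  PREDICT(P → n n) = { 'n' }
For Y:
  PREDICT(Y → num) = { 'num' }
  PREDICT(Y → F '(') = { '(' }
F has a single production, so nothing to check there.

All predict sets are disjoint. The grammar IS LL(1).

Answer: Yes, the grammar is LL(1).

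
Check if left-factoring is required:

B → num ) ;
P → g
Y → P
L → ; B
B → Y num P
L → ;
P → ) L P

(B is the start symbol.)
Left-factoring is needed when two productions for the same non-terminal
share a common prefix on the right-hand side.

Productions for B:
  B → num ) ;
  B → Y num P
Productions for P:
  P → g
  P → ) L P
Productions for L:
  L → ; B
  L → ;

Found common prefix ';' in productions for L

Answer: Yes, L has productions with common prefix ';'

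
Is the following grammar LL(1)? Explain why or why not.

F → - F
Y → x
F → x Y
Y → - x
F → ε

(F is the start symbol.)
Yes, the grammar is LL(1).

Relevant sets:
  FOLLOW(F) = { $ }

For F:
  PREDICT(F → '-' F) = { '-' }
  PREDICT(F → x Y) = { 'x' }
  PREDICT(F → ε) = { $ }
For Y:
  PREDICT(Y → x) = { 'x' }
  PREDICT(Y → '-' x) = { '-' }

All predict sets are disjoint. The grammar IS LL(1).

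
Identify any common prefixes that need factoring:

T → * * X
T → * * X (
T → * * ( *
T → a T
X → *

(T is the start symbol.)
Left-factoring is needed when two productions for the same non-terminal
share a common prefix on the right-hand side.

Productions for T:
  T → * * X
  T → * * X (
  T → * * ( *
  T → a T

Found common prefix '* *' in productions for T

Answer: Yes, T has productions with common prefix '* *'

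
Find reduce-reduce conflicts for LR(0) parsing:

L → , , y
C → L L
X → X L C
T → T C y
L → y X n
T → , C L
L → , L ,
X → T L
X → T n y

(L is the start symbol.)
No reduce-reduce conflicts

Augment with L' → L and build the canonical LR(0) collection (I0 = CLOSURE({[L' → . L]}), then GOTO on every symbol after a dot until no new states appear). It has 23 states:
  I0: { [L → . , , y], [L → . , L ,], [L → . y X n], [L' → . L] }  — shift
  I1: { [L → , . , y], [L → , . L ,], [L → . , , y], [L → . , L ,], [L → . y X n] }  — shift
  I2: { [L' → L .] }  — accept
  I3: { [L → y . X n], [T → . , C L], [T → . T C y], [X → . T L], [X → . T n y], [X → . X L C] }  — shift
  I4: { [C → . L L], [L → . , , y], [L → . , L ,], [L → . y X n], [T → , . C L] }  — shift
  I5: { [C → . L L], [L → . , , y], [L → . , L ,], [L → . y X n], [T → T . C y], [X → T . L], [X → T . n y] }  — shift
  I6: { [L → . , , y], [L → . , L ,], [L → . y X n], [L → y X . n], [X → X . L C] }  — shift
  I7: { [C → . L L], [L → . , , y], [L → . , L ,], [L → . y X n], [X → X L . C] }  — shift
  I8: { [L → y X n .] }  — reduce
  I9: { [X → X L C .] }  — reduce
  I10: { [C → L . L], [L → . , , y], [L → . , L ,], [L → . y X n] }  — shift
  I11: { [C → L L .] }  — reduce
  I12: { [T → T C . y] }  — shift
  I13: { [C → L . L], [L → . , , y], [L → . , L ,], [L → . y X n], [X → T L .] }  — shift, reduce
  I14: { [X → T n . y] }  — shift
  I15: { [X → T n y .] }  — reduce
  I16: { [T → T C y .] }  — reduce
  I17: { [L → . , , y], [L → . , L ,], [L → . y X n], [T → , C . L] }  — shift
  I18: { [T → , C L .] }  — reduce
  I19: { [L → , , . y], [L → , . , y], [L → , . L ,], [L → . , , y], [L → . , L ,], [L → . y X n] }  — shift
  I20: { [L → , L . ,] }  — shift
  I21: { [L → , L , .] }  — reduce
  I22: { [L → , , y .], [L → y . X n], [T → . , C L], [T → . T C y], [X → . T L], [X → . T n y], [X → . X L C] }  — shift, reduce

No state contains more than one complete item.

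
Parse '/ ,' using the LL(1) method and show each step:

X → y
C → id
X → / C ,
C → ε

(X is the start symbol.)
Stack is shown with the top on the left.

Stack    Input  Action
----------------------
X $      / , $  output X → / C ,
/ C , $  / , $  match '/'
C , $    , $    output C → ε
, $      , $    match ','
$        $      accept

The string is accepted.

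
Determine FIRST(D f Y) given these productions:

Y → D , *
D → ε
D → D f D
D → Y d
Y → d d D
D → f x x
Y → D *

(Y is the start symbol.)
{ '*', ',', 'd', 'f' }

FIRST sets of the non-terminals involved (from the grammar, by fixed-point iteration):
  FIRST(D) = { '*', ',', 'd', 'f', ε }

To compute FIRST(D f Y), process the symbols left to right:
Symbol D is a non-terminal. Add FIRST(D) \ {ε} = { '*', ',', 'd', 'f' }
D is nullable (ε ∈ FIRST(D)), continue to the next symbol.
Symbol f is a terminal. Add 'f' and stop.
FIRST(D f Y) = { '*', ',', 'd', 'f' }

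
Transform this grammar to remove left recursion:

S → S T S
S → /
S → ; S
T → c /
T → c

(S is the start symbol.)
S → / S'
S → ; S S'
S' → T S S'
S' → ε
T → c /
T → c

S is directly left-recursive. The standard transformation for
  A → A α₁ | ... | A α_m | β₁ | ... | β_n
is
  A  → β₁ A' | ... | β_n A'
  A' → α₁ A' | ... | α_m A' | ε

S → / becomes S → / S'
S → ; S becomes S → ; S S'
S → S T S becomes S' → T S S'
Add S' → ε

Productions for other non-terminals are unchanged:
  T → c /
  T → c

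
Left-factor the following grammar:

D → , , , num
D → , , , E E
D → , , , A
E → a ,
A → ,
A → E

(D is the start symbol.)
Left-factoring transforms A → αβ₁ | αβ₂ into A → αA' and A' → β₁ | β₂
(α is the longest common prefix among the alternatives). Repeat until
no nonterminal has two alternatives with a common prefix.

Round 1: D has alternatives sharing prefix ', , ,'. Introduce D': D → , , , D'
  Add: D' → num
  Add: D' → E E
  Add: D' → A

No remaining common prefixes — done.

Resulting grammar:
D → , , , D'
D' → num
D' → E E
D' → A
E → a ,
A → ,
A → E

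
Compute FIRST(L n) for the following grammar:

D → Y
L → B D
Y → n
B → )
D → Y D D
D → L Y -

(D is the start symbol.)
FIRST sets of the non-terminals involved (from the grammar, by fixed-point iteration):
  FIRST(L) = { ')' }

To compute FIRST(L n), process the symbols left to right:
Symbol L is a non-terminal. Add FIRST(L) \ {ε} = { ')' }
L is not nullable (ε ∉ FIRST(L)), so stop here.
FIRST(L n) = { ')' }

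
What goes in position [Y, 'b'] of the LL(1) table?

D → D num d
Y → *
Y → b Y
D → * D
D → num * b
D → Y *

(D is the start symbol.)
Y → b Y

To find M[Y, 'b'], we find productions for Y where 'b' is in the predict set (PREDICT(N → α) = (FIRST(α) \ {ε}) ∪ (FOLLOW(N) if α ⇒* ε)).

Y → *: PREDICT = { '*' }
Y → b Y: PREDICT = { 'b' }
  'b' is in predict set, so this production goes in M[Y, 'b']

M[Y, 'b'] = Y → b Y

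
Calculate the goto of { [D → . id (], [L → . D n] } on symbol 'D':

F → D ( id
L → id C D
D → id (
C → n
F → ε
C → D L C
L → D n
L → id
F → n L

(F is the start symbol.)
{ [L → D . n] }

GOTO(I, 'D') = CLOSURE({ [A → αX.β] : [A → α.Xβ] ∈ I, X = 'D' })

Items with dot before 'D', with the dot advanced:
  [L → . D n] → [L → D . n]
Closure adds nothing (no advanced item has the dot before a non-terminal).

GOTO = { [L → D . n] }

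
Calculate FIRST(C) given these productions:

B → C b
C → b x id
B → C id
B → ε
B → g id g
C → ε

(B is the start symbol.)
{ 'b', ε }

To compute FIRST(C), examine every production with C on the left-hand side, reading each right-hand side left to right until a non-nullable symbol is reached.

From C → b x id:
  - b is a terminal: add 'b' and stop
From C → ε:
  - ε-production, so ε ∈ FIRST(C)

Collecting: FIRST(C) = { 'b', ε }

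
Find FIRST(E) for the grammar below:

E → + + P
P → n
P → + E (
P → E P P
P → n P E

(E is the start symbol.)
{ '+' }

From E → + + P:
  - '+' is a terminal: add '+' and stop

Collecting: FIRST(E) = { '+' }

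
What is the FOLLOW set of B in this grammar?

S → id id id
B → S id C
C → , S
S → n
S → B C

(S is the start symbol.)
{ ',' }

In S → B C: B is followed by C, add FIRST(C) \ {ε} = { ',' }

Taking the union: FOLLOW(B) = { ',' }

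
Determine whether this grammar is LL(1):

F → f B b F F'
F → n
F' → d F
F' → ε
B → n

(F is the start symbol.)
A grammar is LL(1) if for each non-terminal N with multiple productions, the predict sets of those productions are pairwise disjoint, where PREDICT(N → α) = (FIRST(α) \ {ε}) ∪ (FOLLOW(N) if α ⇒* ε).

Relevant sets:
  FOLLOW(F') = { $, 'd' }

For F:
  PREDICT(F → f B b F F') = { 'f' }
  PREDICT(F → n) = { 'n' }
For F':
  PREDICT(F' → d F) = { 'd' }
  PREDICT(F' → ε) = { $, 'd' }
B has a single production, so nothing to check there.

Conflict found: Predict set conflict for F': { 'd' }
The grammar is NOT LL(1).

Answer: No. Predict set conflict for F': { 'd' }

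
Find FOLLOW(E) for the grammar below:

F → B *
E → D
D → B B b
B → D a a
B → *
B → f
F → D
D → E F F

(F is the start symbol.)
To compute FOLLOW(E), find every occurrence of E on a right-hand side N → α E β: add FIRST(β) \ {ε}, and if β is empty or nullable also add FOLLOW(N). Iterate to a fixed point.

In D → E F F: E is followed by F F, add FIRST(F F) \ {ε} = { '*', 'f' }

Taking the union: FOLLOW(E) = { '*', 'f' }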